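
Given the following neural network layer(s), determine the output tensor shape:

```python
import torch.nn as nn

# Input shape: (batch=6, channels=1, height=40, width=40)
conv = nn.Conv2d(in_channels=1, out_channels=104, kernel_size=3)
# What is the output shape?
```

Input: (6, 1, 40, 40) -> Output: (6, 104, 38, 38)

Answer: (6, 104, 38, 38)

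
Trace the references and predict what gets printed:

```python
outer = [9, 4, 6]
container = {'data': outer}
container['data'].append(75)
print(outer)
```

Key concept: dict holds reference to list.
Step by step:
`outer = [9, 4, 6]` → outer = [9, 4, 6]
`container = {'data': outer}` → container = {'data': [9, 4, 6]}
`container['data'].append(75)` → outer = [9, 4, 6, 75]; container = {'data': [9, 4, 6, 75]}
`print(outer)` → prints [9, 4, 6, 75]

Answer: [9, 4, 6, 75]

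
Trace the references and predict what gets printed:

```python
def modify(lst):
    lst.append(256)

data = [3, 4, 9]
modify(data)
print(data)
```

Key concept: function modifies passed list.
Step by step:
`data = [3, 4, 9]` → data = [3, 4, 9]
`modify(data)` → data = [3, 4, 9, 256]
`print(data)` → prints [3, 4, 9, 256]

Answer: [3, 4, 9, 256]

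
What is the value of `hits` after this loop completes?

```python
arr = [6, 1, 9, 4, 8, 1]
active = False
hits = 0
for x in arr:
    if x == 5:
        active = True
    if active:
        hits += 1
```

Count elements after first 5 in [6, 1, 9, 4, 8, 1]
`hits` takes the values: 0

Answer: 0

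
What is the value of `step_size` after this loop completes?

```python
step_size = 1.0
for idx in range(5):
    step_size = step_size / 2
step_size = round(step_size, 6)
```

Halving LR 5 times: 1 / 2^5
`step_size` takes the values: 1.0 → 0.5 → 0.25 → 0.125 → 0.0625 → 0.03125

Answer: 0.03125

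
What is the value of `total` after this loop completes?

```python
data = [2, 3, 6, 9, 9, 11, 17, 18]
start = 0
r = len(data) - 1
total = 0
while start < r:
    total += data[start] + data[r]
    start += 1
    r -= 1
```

Sum of pairs from ends
`total` takes the values: 0 → 20 → 40 → 57 → 75

Answer: 75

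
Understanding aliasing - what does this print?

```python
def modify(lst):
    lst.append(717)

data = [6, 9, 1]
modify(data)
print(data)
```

Key concept: function modifies passed list.
Step by step:
`data = [6, 9, 1]` → data = [6, 9, 1]
`modify(data)` → data = [6, 9, 1, 717]
`print(data)` → prints [6, 9, 1, 717]

Answer: [6, 9, 1, 717]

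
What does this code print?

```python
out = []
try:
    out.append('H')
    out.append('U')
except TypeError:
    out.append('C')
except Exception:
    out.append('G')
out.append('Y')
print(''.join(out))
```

Execution trace: 'H' (try body) → 'U' (try body, no exception) → 'Y' (after the try/except). Output: HUY

Answer: HUY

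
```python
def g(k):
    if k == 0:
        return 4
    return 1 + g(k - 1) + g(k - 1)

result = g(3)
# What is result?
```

g(k) = 1 + 2·g(k-1), g(0)=4. Closed form: (4+1)·2^3 - 1 = 39.

Answer: 39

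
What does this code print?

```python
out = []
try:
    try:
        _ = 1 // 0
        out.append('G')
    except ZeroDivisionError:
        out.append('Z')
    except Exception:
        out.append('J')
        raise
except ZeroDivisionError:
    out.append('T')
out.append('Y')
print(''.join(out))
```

Execution trace: 'Z' (inner except ZeroDivisionError) → 'Y' (after the try/except). Output: ZY

Answer: ZY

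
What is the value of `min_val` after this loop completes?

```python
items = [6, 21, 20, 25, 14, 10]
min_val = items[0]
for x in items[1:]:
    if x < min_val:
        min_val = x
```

Minimum of [6, 21, 20, 25, 14, 10]
`min_val` takes the values: 6

Answer: 6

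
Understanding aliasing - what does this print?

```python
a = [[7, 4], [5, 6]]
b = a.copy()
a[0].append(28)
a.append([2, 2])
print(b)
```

Key concept: shallow copy with nested lists.
Step by step:
`a = [[7, 4], [5, 6]]` → a = [[7, 4], [5, 6]]
`b = a.copy()` → b = [[7, 4], [5, 6]]
`a[0].append(28)` → a = [[7, 4, 28], [5, 6]]; b = [[7, 4, 28], [5, 6]]
`a.append([2, 2])` → a = [[7, 4, 28], [5, 6], [2, 2]]
`print(b)` → prints [[7, 4, 28], [5, 6]]

Answer: [[7, 4, 28], [5, 6]]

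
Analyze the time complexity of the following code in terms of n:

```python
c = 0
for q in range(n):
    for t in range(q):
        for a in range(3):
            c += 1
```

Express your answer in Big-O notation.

Each loop level contributes: n × n × 1. Multiplying the contributions gives O(n^2).

Answer: O(n^2)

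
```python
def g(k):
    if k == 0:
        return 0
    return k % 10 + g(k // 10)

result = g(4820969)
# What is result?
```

Sum of digits of 4820969: 9 + 6 + 9 + 0 + 2 + 8 + 4 = 38

Answer: 38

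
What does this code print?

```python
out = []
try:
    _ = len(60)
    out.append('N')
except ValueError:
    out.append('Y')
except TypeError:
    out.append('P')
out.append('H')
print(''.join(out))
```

Execution trace: 'P' (except TypeError) → 'H' (after the try/except). Output: PH

Answer: PH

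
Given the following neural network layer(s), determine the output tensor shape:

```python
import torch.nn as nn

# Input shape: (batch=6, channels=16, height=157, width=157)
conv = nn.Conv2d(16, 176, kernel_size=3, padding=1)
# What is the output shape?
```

Input: (6, 16, 157, 157) -> Output: (6, 176, 157, 157)

Answer: (6, 176, 157, 157)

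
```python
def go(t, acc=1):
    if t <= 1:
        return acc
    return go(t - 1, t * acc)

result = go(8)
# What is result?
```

Accumulator trace (n, acc): (8, 1) -> (7, 8) -> (6, 56) -> (5, 336) -> (4, 1680) -> (3, 6720) -> (2, 20160) -> (1, 40320) -> return 40320

Answer: 40320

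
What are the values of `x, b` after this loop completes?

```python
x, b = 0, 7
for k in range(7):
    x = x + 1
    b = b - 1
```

x goes 0→7, b goes 7→0
`x, b` takes the values: (0, 7) → (1, 7) → (1, 6) → (2, 6) → (2, 5) → (3, 5) → (3, 4) → (4, 4) → (4, 3) → (5, 3) → (5, 2) → (6, 2) → (6, 1) → (7, 1) → (7, 0)

Answer: 7, 0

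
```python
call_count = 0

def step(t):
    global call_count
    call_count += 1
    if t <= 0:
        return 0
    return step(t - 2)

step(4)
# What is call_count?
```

Linear recursion stepping by 2: 3 calls from t=4 down to ≤0.

Answer: 3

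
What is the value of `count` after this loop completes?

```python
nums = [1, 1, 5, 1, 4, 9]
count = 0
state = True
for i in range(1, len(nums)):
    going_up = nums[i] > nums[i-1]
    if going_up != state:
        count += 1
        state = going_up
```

Count direction changes in [1, 1, 5, 1, 4, 9]
`count` takes the values: 0 → 1 → 2 → 3 → 4

Answer: 4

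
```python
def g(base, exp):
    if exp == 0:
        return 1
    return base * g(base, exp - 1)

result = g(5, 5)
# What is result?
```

g(5, 5) = 5 * 5 * 5 * 5 * 5 = 3125

Answer: 3125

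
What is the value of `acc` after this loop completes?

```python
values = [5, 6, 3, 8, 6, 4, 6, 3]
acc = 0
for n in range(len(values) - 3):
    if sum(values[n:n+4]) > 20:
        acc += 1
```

Count windows with sum > 20
`acc` takes the values: 0 → 1 → 2 → 3 → 4

Answer: 4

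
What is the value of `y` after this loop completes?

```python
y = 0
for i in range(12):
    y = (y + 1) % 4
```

Increment mod 4, 12 times = 0
`y` takes the values: 0 → 1 → 2 → 3 → 0 → 1 → 2 → 3 → 0 → 1 → 2 → 3 → 0

Answer: 0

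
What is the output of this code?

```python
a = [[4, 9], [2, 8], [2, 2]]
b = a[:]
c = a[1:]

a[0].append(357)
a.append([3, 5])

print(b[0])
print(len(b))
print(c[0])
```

Key concept: slice with nested mutation.
Step by step:
`a = [[4, 9], [2, 8], [2, 2]]` → a = [[4, 9], [2, 8], [2, 2]]
`b = a[:]` → b = [[4, 9], [2, 8], [2, 2]]
`c = a[1:]` → c = [[2, 8], [2, 2]]
`a[0].append(357)` → a = [[4, 9, 357], [2, 8], [2, 2]]; b = [[4, 9, 357], [2, 8], [2, 2]]
`a.append([3, 5])` → a = [[4, 9, 357], [2, 8], [2, 2], [3, 5]]
`print(b[0])` → prints [4, 9, 357]
`print(len(b))` → prints 3
`print(c[0])` → prints [2, 8]

Answer:
[4, 9, 357]
3
[2, 8]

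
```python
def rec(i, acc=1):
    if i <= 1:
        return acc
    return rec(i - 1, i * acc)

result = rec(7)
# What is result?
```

Accumulator trace (n, acc): (7, 1) -> (6, 7) -> (5, 42) -> (4, 210) -> (3, 840) -> (2, 2520) -> (1, 5040) -> return 5040

Answer: 5040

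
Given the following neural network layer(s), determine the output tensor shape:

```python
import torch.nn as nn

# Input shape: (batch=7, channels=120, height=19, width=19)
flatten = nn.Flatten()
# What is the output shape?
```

Input: (7, 120, 19, 19) -> Output: (7, 43320)

Answer: (7, 43320)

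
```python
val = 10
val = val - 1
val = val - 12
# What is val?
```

Trace:
`val = 10` → val = 10
`val = val - 1` → val = 9
`val = val - 12` → val = -3
So val = -3

Answer: -3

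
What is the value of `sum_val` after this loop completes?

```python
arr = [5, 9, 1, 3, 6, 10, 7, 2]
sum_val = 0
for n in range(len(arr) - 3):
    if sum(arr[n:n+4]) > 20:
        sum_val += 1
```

Count windows with sum > 20
`sum_val` takes the values: 0 → 1 → 2

Answer: 2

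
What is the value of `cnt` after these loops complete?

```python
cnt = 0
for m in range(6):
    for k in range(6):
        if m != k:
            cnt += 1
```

6² - 6 (exclude diagonal)
`cnt` takes the values: 0 → 1 → 2 → 3 → 4 → 5 → 6 → 7 → 8 → 9 → 10 → 11 → 12 → 13 → 14 → 15 → 16 → 17 → 18 → 19 → 20 → 21 → 22 → 23 → 24 → 25 → 26 → 27 → 28 → 29 → 30

Answer: 30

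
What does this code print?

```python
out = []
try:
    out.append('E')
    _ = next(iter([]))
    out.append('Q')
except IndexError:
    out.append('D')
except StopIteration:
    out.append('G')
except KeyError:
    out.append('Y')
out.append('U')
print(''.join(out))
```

Execution trace: 'E' (try body) → 'G' (except StopIteration) → 'U' (after the try/except). Output: EGU

Answer: EGU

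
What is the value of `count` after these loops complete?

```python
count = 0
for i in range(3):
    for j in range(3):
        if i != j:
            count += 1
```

3² - 3 (exclude diagonal)
`count` takes the values: 0 → 1 → 2 → 3 → 4 → 5 → 6

Answer: 6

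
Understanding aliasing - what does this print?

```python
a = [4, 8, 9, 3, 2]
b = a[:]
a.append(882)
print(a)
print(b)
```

Key concept: slice [:] creates copy.
Step by step:
`a = [4, 8, 9, 3, 2]` → a = [4, 8, 9, 3, 2]
`b = a[:]` → b = [4, 8, 9, 3, 2]
`a.append(882)` → a = [4, 8, 9, 3, 2, 882]
`print(a)` → prints [4, 8, 9, 3, 2, 882]
`print(b)` → prints [4, 8, 9, 3, 2]

Answer:
[4, 8, 9, 3, 2, 882]
[4, 8, 9, 3, 2]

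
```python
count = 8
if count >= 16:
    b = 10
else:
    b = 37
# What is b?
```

Trace:
`count = 8` → count = 8
`if count >= 16: ...` → count >= 16 is False, take else branch → b = 37
So b = 37

Answer: 37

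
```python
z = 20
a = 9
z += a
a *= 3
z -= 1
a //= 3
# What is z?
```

Trace:
`z = 20` → z = 20
`a = 9` → a = 9
`z += a` → z = 29
`a *= 3` → a = 27
`z -= 1` → z = 28
`a //= 3` → a = 9
So z = 28

Answer: 28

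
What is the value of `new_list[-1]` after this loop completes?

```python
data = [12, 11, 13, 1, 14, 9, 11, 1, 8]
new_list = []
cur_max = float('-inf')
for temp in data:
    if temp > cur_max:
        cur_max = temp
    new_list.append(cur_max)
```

Running max ends at 14
`new_list` takes the values: [] → [12] → [12, 12] → [12, 12, 13] → [12, 12, 13, 13] → [12, 12, 13, 13, 14] → [12, 12, 13, 13, 14, 14] → [12, 12, 13, 13, 14, 14, 14] → [12, 12, 13, 13, 14, 14, 14, 14] → [12, 12, 13, 13, 14, 14, 14, 14, 14]
So `new_list[-1]` = 14

Answer: 14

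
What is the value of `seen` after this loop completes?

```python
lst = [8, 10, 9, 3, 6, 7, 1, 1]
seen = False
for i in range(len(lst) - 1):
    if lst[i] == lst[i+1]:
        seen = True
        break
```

Check consecutive duplicates in [8, 10, 9, 3, 6, 7, 1, 1]
`seen` takes the values: False → True

Answer: True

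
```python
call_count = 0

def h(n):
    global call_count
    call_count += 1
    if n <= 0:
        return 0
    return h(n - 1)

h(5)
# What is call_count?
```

Linear recursion stepping by 1: 6 calls from n=5 down to ≤0.

Answer: 6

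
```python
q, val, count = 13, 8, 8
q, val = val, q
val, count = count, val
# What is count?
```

Trace:
`q, val, count = 13, 8, 8` → q = 13; val = 8; count = 8
`q, val = val, q` → q = 8; val = 13
`val, count = count, val` → val = 8; count = 13
So count = 13

Answer: 13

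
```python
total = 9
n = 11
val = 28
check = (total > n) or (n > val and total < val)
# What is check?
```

Trace:
`total = 9` → total = 9
`n = 11` → n = 11
`val = 28` → val = 28
`check = (total > n) or (n > val and total < val)` → check = False
So check = False

Answer: False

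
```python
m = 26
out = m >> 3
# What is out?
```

Trace:
`m = 26` → m = 26
`out = m >> 3` → out = 3
So out = 3

Answer: 3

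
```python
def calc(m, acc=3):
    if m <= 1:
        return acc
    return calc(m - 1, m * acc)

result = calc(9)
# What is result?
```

Accumulator trace (n, acc): (9, 3) -> (8, 27) -> (7, 216) -> (6, 1512) -> (5, 9072) -> (4, 45360) -> (3, 181440) -> (2, 544320) -> (1, 1088640) -> return 1088640

Answer: 1088640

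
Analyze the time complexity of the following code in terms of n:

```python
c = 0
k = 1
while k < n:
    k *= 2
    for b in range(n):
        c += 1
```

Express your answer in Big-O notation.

Each loop level contributes: log n × n. Multiplying the contributions gives O(n log n).

Answer: O(n log n)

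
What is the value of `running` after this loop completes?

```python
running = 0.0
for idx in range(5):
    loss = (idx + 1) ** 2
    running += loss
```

Sum of squared losses 1² + 2² + ... + 5²
`running` takes the values: 0.0 → 1.0 → 5.0 → 14.0 → 30.0 → 55.0

Answer: 55.0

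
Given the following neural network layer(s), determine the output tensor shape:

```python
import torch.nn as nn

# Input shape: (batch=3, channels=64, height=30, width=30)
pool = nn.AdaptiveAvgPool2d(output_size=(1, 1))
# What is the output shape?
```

Input: (3, 64, 30, 30) -> Output: (3, 64, 1, 1)

Answer: (3, 64, 1, 1)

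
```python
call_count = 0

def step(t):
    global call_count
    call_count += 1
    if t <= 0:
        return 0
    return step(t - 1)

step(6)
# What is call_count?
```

Linear recursion stepping by 1: 7 calls from t=6 down to ≤0.

Answer: 7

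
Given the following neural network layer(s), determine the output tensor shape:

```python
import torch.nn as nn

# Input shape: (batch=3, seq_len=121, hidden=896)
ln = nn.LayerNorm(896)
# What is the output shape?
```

Input: (3, 121, 896) -> Output: (3, 121, 896)

Answer: (3, 121, 896)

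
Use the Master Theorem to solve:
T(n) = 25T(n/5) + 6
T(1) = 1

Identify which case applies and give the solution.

a=25, b=5, f(n)=6. log_5(25) = 2. Since c=0 < 2, Case 1 applies: T(n) = Θ(n^log_b(a)) = O(n^2).

Answer: O(n^2) - Case 1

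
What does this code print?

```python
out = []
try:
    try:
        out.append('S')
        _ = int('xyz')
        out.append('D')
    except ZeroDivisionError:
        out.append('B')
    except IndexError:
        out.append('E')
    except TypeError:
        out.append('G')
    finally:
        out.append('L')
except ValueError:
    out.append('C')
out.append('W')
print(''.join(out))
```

Execution trace: 'S' (try body) → 'L' (finally) → 'C' (outer except ValueError) → 'W' (after the try/except). Output: SLCW

Answer: SLCW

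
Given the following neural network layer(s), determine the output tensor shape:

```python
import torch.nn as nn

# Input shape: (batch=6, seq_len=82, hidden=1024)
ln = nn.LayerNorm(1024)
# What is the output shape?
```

Input: (6, 82, 1024) -> Output: (6, 82, 1024)

Answer: (6, 82, 1024)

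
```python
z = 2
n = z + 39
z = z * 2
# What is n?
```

Trace:
`z = 2` → z = 2
`n = z + 39` → n = 41
`z = z * 2` → z = 4
So n = 41

Answer: 41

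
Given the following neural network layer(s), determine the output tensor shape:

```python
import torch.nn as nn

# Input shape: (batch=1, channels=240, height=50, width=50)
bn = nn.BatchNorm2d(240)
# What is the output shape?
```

Input: (1, 240, 50, 50) -> Output: (1, 240, 50, 50)

Answer: (1, 240, 50, 50)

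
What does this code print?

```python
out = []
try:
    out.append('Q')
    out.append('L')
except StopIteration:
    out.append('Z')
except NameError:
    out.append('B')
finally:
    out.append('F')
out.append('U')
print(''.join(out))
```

Execution trace: 'Q' (try body) → 'L' (try body, no exception) → 'F' (finally) → 'U' (after the try/except). Output: QLFU

Answer: QLFU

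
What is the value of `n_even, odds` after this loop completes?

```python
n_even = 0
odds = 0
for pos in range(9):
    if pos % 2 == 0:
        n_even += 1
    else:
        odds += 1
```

Count evens and odds in range(9)
`n_even, odds` takes the values: (0, 0) → (1, 0) → (1, 1) → (2, 1) → (2, 2) → (3, 2) → (3, 3) → (4, 3) → (4, 4) → (5, 4)

Answer: 5, 4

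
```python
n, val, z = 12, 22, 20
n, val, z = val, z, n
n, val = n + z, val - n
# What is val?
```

Trace:
`n, val, z = 12, 22, 20` → n = 12; val = 22; z = 20
`n, val, z = val, z, n` → n = 22; val = 20; z = 12
`n, val = n + z, val - n` → n = 34; val = -2
So val = -2

Answer: -2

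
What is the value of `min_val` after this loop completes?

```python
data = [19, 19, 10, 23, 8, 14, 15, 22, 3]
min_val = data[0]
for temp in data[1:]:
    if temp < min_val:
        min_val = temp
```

Minimum of [19, 19, 10, 23, 8, 14, 15, 22, 3]
`min_val` takes the values: 19 → 10 → 8 → 3

Answer: 3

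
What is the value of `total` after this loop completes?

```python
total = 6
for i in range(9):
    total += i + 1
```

Start at 6, add 1 to 9 = 51
`total` takes the values: 6 → 7 → 9 → 12 → 16 → 21 → 27 → 34 → 42 → 51

Answer: 51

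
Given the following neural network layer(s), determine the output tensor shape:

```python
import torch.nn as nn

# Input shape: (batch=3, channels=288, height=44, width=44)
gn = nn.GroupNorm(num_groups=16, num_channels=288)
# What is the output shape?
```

Input: (3, 288, 44, 44) -> Output: (3, 288, 44, 44)

Answer: (3, 288, 44, 44)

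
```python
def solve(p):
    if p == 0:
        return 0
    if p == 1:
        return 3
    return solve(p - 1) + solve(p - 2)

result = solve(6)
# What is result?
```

Build up from base cases: solve(0)=0, solve(1)=3, solve(2)=3, solve(3)=6, solve(4)=9, solve(5)=15, solve(6)=24

Answer: 24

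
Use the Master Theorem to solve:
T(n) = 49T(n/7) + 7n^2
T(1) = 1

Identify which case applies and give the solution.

a=49, b=7, f(n)=7n^2. log_7(49) = 2. Since c=2 = 2, Case 2 applies: T(n) = Θ(n^log_b(a) · log n) = O(n^2 log n).

Answer: O(n^2 log n) - Case 2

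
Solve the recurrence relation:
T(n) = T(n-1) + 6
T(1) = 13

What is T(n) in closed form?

Unrolling: T(n) = T(1) + 6·(n-1) = 13 + 6(n-1) = 6n + 7.

Answer: T(n) = 6n + 7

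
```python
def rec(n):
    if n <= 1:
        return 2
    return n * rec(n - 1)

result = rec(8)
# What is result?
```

rec(8) = 8 * 7 * 6 * 5 * 4 * 3 * 2 * 2 = 80640

Answer: 80640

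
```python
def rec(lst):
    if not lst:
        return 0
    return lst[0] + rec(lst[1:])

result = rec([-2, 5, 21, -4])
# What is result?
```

(-2) + 5 + 21 + (-4) + 0 = 20

Answer: 20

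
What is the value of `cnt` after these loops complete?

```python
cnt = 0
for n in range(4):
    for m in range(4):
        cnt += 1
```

4 * 4 = 16
`cnt` takes the values: 0 → 1 → 2 → 3 → 4 → 5 → 6 → 7 → 8 → 9 → 10 → 11 → 12 → 13 → 14 → 15 → 16

Answer: 16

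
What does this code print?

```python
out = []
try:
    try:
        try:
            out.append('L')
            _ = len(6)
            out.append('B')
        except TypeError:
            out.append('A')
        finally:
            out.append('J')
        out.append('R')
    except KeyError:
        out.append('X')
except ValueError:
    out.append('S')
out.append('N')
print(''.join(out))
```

Execution trace: 'L' (inner try body) → 'A' (inner except TypeError) → 'J' (inner finally) → 'R' (try body, no exception) → 'N' (after the try/except). Output: LAJRN

Answer: LAJRN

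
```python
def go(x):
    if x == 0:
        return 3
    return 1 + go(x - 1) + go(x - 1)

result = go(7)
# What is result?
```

go(x) = 1 + 2·go(x-1), go(0)=3. Closed form: (3+1)·2^7 - 1 = 511.

Answer: 511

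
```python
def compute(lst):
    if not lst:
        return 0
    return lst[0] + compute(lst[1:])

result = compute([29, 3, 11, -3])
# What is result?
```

29 + 3 + 11 + (-3) + 0 = 40

Answer: 40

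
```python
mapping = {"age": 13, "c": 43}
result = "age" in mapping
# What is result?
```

Trace:
`mapping = {"age": 13, "c": 43}` → mapping = {'age': 13, 'c': 43}
`result = "age" in mapping` → result = True
So result = True

Answer: True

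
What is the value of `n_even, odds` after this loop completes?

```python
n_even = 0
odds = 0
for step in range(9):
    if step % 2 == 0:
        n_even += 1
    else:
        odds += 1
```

Count evens and odds in range(9)
`n_even, odds` takes the values: (0, 0) → (1, 0) → (1, 1) → (2, 1) → (2, 2) → (3, 2) → (3, 3) → (4, 3) → (4, 4) → (5, 4)

Answer: 5, 4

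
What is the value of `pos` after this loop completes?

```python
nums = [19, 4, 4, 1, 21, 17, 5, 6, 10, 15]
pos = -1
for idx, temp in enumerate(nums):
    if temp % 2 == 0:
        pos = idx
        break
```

First even number index in [19, 4, 4, 1, 21, 17, 5, 6, 10, 15]
`pos` takes the values: -1 → 1

Answer: 1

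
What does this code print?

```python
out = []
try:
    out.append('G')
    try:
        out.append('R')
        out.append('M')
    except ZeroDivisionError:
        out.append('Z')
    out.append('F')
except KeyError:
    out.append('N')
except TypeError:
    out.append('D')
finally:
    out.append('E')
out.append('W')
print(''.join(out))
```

Execution trace: 'G' (try body) → 'R' (inner try body) → 'M' (inner try body, no exception) → 'F' (try body, no exception) → 'E' (finally) → 'W' (after the try/except). Output: GRMFEW

Answer: GRMFEW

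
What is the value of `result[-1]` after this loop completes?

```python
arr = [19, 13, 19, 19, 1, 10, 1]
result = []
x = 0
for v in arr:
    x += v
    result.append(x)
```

Cumulative sum ends at 82
`result` takes the values: [] → [19] → [19, 32] → [19, 32, 51] → [19, 32, 51, 70] → [19, 32, 51, 70, 71] → [19, 32, 51, 70, 71, 81] → [19, 32, 51, 70, 71, 81, 82]
So `result[-1]` = 82

Answer: 82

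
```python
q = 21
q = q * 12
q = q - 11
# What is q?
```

Trace:
`q = 21` → q = 21
`q = q * 12` → q = 252
`q = q - 11` → q = 241
So q = 241

Answer: 241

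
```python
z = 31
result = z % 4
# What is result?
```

Trace:
`z = 31` → z = 31
`result = z % 4` → result = 3
So result = 3

Answer: 3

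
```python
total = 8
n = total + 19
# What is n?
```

Trace:
`total = 8` → total = 8
`n = total + 19` → n = 27
So n = 27

Answer: 27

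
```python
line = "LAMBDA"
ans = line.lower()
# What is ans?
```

Trace:
`line = "LAMBDA"` → line = 'LAMBDA'
`ans = line.lower()` → ans = 'lambda'
So ans = 'lambda'

Answer: 'lambda'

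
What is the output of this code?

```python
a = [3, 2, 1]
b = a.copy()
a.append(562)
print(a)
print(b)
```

Key concept: list.copy() creates independent copy.
Step by step:
`a = [3, 2, 1]` → a = [3, 2, 1]
`b = a.copy()` → b = [3, 2, 1]
`a.append(562)` → a = [3, 2, 1, 562]
`print(a)` → prints [3, 2, 1, 562]
`print(b)` → prints [3, 2, 1]

Answer:
[3, 2, 1, 562]
[3, 2, 1]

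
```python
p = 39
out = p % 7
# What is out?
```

Trace:
`p = 39` → p = 39
`out = p % 7` → out = 4
So out = 4

Answer: 4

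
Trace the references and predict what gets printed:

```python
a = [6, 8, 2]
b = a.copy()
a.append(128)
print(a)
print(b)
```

Key concept: list.copy() creates independent copy.
Step by step:
`a = [6, 8, 2]` → a = [6, 8, 2]
`b = a.copy()` → b = [6, 8, 2]
`a.append(128)` → a = [6, 8, 2, 128]
`print(a)` → prints [6, 8, 2, 128]
`print(b)` → prints [6, 8, 2]

Answer:
[6, 8, 2, 128]
[6, 8, 2]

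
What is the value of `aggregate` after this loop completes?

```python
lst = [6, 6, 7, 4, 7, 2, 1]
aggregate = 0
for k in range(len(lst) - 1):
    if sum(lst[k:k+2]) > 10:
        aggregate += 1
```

Count windows with sum > 10
`aggregate` takes the values: 0 → 1 → 2 → 3 → 4

Answer: 4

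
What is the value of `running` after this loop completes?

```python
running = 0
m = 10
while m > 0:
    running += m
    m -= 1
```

Sum 10 down to 1
`running` takes the values: 0 → 10 → 19 → 27 → 34 → 40 → 45 → 49 → 52 → 54 → 55

Answer: 55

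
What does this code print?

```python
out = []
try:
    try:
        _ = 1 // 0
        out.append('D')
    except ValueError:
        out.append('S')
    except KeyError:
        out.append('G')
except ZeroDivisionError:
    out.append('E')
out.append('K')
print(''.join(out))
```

Execution trace: 'E' (outer except ZeroDivisionError) → 'K' (after the try/except). Output: EK

Answer: EK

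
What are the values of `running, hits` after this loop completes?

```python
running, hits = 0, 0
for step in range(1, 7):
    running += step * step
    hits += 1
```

Sum of squares and count
`running, hits` takes the values: (0, 0) → (1, 0) → (1, 1) → (5, 1) → (5, 2) → (14, 2) → (14, 3) → (30, 3) → (30, 4) → (55, 4) → (55, 5) → (91, 5) → (91, 6)

Answer: 91, 6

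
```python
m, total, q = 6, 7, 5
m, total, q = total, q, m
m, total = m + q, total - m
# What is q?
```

Trace:
`m, total, q = 6, 7, 5` → m = 6; total = 7; q = 5
`m, total, q = total, q, m` → m = 7; total = 5; q = 6
`m, total = m + q, total - m` → m = 13; total = -2
So q = 6

Answer: 6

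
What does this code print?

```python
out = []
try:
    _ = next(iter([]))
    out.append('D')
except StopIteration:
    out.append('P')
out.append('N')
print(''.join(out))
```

Execution trace: 'P' (except StopIteration) → 'N' (after the try/except). Output: PN

Answer: PN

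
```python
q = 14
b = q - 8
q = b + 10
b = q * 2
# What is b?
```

Trace:
`q = 14` → q = 14
`b = q - 8` → b = 6
`q = b + 10` → q = 16
`b = q * 2` → b = 32
So b = 32

Answer: 32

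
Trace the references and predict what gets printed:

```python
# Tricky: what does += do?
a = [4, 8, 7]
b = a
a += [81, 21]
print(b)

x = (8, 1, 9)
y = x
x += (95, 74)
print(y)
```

Key concept: += behavior differs for mutable vs immutable.
Step by step:
`a = [4, 8, 7]` → a = [4, 8, 7]
`b = a` → b = [4, 8, 7] (same object as a)
`a += [81, 21]` → a = [4, 8, 7, 81, 21] (same object as b); b = [4, 8, 7, 81, 21] (same object as a)
`print(b)` → prints [4, 8, 7, 81, 21]
`x = (8, 1, 9)` → x = (8, 1, 9)
`y = x` → y = (8, 1, 9)
`x += (95, 74)` → x = (8, 1, 9, 95, 74)
`print(y)` → prints (8, 1, 9)

Answer:
[4, 8, 7, 81, 21]
(8, 1, 9)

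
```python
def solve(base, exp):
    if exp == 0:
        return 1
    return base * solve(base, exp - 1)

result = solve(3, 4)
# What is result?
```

solve(3, 4) = 3 * 3 * 3 * 3 = 81

Answer: 81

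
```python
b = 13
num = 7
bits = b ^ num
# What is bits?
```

Trace:
`b = 13` → b = 13
`num = 7` → num = 7
`bits = b ^ num` → bits = 10
So bits = 10

Answer: 10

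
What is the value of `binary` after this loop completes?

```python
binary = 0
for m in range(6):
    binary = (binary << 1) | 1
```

Build 6 consecutive 1-bits: 0b111111
`binary` takes the values: 0 → 1 → 3 → 7 → 15 → 31 → 63

Answer: 63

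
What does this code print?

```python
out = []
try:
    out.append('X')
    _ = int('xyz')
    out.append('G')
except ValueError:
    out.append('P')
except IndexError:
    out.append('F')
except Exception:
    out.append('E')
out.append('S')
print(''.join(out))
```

Execution trace: 'X' (try body) → 'P' (except ValueError) → 'S' (after the try/except). Output: XPS

Answer: XPS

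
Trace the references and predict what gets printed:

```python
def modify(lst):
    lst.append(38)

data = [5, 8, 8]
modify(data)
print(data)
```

Key concept: function modifies passed list.
Step by step:
`data = [5, 8, 8]` → data = [5, 8, 8]
`modify(data)` → data = [5, 8, 8, 38]
`print(data)` → prints [5, 8, 8, 38]

Answer: [5, 8, 8, 38]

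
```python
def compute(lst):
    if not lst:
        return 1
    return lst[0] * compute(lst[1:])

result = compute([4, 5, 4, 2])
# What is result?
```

Product over [4, 5, 4, 2] = 4 * 5 * 4 * 2 = 160

Answer: 160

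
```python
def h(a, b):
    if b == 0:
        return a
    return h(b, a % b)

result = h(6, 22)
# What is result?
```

h(6, 22) -> h(22, 6) -> h(6, 4) -> h(4, 2) -> h(2, 0) -> 2

Answer: 2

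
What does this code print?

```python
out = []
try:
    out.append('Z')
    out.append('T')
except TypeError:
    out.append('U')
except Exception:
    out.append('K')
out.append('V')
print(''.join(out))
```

Execution trace: 'Z' (try body) → 'T' (try body, no exception) → 'V' (after the try/except). Output: ZTV

Answer: ZTV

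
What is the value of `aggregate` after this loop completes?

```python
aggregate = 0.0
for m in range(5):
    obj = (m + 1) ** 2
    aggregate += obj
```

Sum of squared losses 1² + 2² + ... + 5²
`aggregate` takes the values: 0.0 → 1.0 → 5.0 → 14.0 → 30.0 → 55.0

Answer: 55.0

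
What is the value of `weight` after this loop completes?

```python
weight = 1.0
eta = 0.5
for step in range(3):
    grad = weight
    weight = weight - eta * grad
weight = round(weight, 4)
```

Gradient descent: w = 1.0 * (1 - 0.5)^3
`weight` takes the values: 1.0 → 0.5 → 0.25 → 0.125

Answer: 0.125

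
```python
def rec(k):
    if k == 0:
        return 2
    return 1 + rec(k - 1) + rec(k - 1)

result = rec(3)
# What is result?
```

rec(k) = 1 + 2·rec(k-1), rec(0)=2. Closed form: (2+1)·2^3 - 1 = 23.

Answer: 23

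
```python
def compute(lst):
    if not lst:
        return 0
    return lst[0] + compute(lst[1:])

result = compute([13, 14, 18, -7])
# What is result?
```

13 + 14 + 18 + (-7) + 0 = 38

Answer: 38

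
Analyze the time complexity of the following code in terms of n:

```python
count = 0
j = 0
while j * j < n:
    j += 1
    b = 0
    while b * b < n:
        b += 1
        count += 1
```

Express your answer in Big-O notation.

Each loop level contributes: √n × √n. Multiplying the contributions gives O(n).

Answer: O(n)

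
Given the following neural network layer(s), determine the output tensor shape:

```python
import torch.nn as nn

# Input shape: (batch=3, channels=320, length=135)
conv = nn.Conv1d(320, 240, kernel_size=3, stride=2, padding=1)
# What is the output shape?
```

Input: (3, 320, 135) -> Output: (3, 240, 68)

Answer: (3, 240, 68)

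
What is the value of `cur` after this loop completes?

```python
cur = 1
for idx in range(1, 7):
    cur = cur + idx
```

Start at 1, add 1 through 6
`cur` takes the values: 1 → 2 → 4 → 7 → 11 → 16 → 22

Answer: 22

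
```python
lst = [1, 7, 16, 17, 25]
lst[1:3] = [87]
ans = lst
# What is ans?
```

Trace:
`lst = [1, 7, 16, 17, 25]` → lst = [1, 7, 16, 17, 25]
`lst[1:3] = [87]` → lst = [1, 87, 17, 25]
`ans = lst` → ans = [1, 87, 17, 25]
So ans = [1, 87, 17, 25]

Answer: [1, 87, 17, 25]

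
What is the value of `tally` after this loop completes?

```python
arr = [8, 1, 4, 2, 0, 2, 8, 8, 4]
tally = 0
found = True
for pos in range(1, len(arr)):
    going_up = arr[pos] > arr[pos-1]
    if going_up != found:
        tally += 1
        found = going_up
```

Count direction changes in [8, 1, 4, 2, 0, 2, 8, 8, 4]
`tally` takes the values: 0 → 1 → 2 → 3 → 4 → 5

Answer: 5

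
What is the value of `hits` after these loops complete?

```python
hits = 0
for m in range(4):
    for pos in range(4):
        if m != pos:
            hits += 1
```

4² - 4 (exclude diagonal)
`hits` takes the values: 0 → 1 → 2 → 3 → 4 → 5 → 6 → 7 → 8 → 9 → 10 → 11 → 12

Answer: 12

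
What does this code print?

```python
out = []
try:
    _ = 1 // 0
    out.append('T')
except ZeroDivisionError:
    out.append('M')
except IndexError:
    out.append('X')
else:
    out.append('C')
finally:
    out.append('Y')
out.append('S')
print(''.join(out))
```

Execution trace: 'M' (except ZeroDivisionError) → 'Y' (finally) → 'S' (after the try/except). Output: MYS

Answer: MYS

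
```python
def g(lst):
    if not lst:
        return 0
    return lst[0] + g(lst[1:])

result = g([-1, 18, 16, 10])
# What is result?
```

(-1) + 18 + 16 + 10 + 0 = 43

Answer: 43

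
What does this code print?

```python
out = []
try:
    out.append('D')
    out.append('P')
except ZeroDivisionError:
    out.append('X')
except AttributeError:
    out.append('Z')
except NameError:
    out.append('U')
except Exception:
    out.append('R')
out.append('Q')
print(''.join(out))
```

Execution trace: 'D' (try body) → 'P' (try body, no exception) → 'Q' (after the try/except). Output: DPQ

Answer: DPQ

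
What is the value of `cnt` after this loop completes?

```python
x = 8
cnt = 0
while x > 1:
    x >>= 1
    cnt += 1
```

Count right shifts until 1
`cnt` takes the values: 0 → 1 → 2 → 3

Answer: 3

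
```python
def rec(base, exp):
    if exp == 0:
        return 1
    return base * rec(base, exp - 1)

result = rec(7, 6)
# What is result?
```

rec(7, 6) = 7 * 7 * 7 * 7 * 7 * 7 = 117649

Answer: 117649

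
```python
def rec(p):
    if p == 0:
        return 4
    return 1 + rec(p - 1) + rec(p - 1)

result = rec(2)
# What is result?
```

rec(p) = 1 + 2·rec(p-1), rec(0)=4. Closed form: (4+1)·2^2 - 1 = 19.

Answer: 19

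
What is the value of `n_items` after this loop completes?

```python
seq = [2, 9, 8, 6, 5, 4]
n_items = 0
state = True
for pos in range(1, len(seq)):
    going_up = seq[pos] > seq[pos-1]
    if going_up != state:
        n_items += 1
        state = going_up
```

Count direction changes in [2, 9, 8, 6, 5, 4]
`n_items` takes the values: 0 → 1

Answer: 1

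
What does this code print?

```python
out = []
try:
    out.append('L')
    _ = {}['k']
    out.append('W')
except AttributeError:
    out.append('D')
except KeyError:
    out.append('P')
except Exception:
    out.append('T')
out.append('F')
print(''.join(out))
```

Execution trace: 'L' (try body) → 'P' (except KeyError) → 'F' (after the try/except). Output: LPF

Answer: LPF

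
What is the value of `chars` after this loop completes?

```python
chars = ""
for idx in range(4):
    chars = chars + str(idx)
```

Concatenate digits 0 to 3
`chars` takes the values: "" → "0" → "01" → "012" → "0123"

Answer: "0123"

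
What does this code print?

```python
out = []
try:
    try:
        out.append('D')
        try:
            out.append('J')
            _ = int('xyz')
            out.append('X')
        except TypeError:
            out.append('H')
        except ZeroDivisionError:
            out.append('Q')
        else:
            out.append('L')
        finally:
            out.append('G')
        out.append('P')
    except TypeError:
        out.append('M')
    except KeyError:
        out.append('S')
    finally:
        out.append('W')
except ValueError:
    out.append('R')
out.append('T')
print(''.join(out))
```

Execution trace: 'D' (try body) → 'J' (inner try body) → 'G' (inner finally) → 'W' (finally) → 'R' (outer except ValueError) → 'T' (after the try/except). Output: DJGWRT

Answer: DJGWRT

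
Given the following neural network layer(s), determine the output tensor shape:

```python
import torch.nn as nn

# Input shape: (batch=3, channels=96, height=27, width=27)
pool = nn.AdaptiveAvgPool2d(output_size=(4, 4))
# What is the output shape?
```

Input: (3, 96, 27, 27) -> Output: (3, 96, 4, 4)

Answer: (3, 96, 4, 4)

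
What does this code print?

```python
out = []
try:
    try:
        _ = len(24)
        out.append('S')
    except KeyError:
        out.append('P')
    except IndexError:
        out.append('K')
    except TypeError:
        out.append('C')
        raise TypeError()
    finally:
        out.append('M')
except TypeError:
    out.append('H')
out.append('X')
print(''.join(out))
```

Execution trace: 'C' (inner except TypeError) → 'M' (inner finally) → 'H' (outer except TypeError) → 'X' (after the try/except). Output: CMHX

Answer: CMHX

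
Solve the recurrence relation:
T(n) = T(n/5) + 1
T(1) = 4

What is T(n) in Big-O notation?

Each step divides n by 5 and adds 1. After log_5(n) steps we reach T(1)=4. So T(n) = 1·log_5(n) + 4 = O(log n).

Answer: O(log n)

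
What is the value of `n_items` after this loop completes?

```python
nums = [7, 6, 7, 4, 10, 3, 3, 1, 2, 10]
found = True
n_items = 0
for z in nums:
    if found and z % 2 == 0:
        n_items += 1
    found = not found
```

Count even values at even positions
`n_items` takes the values: 0 → 1 → 2

Answer: 2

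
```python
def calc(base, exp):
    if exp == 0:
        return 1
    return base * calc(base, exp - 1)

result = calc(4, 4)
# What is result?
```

calc(4, 4) = 4 * 4 * 4 * 4 = 256

Answer: 256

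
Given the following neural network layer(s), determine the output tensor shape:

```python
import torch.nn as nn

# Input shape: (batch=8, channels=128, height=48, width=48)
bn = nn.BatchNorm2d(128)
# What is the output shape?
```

Input: (8, 128, 48, 48) -> Output: (8, 128, 48, 48)

Answer: (8, 128, 48, 48)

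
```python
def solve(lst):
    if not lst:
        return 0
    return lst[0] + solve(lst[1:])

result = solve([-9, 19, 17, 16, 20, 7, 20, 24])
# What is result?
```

(-9) + 19 + 17 + 16 + 20 + 7 + 20 + 24 + 0 = 114

Answer: 114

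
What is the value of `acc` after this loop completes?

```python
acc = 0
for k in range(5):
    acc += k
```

Sum of 0 to 4 = 10
`acc` takes the values: 0 → 1 → 3 → 6 → 10

Answer: 10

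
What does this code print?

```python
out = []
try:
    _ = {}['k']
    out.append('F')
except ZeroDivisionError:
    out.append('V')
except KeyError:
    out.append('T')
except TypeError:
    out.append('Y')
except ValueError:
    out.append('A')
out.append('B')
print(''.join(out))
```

Execution trace: 'T' (except KeyError) → 'B' (after the try/except). Output: TB

Answer: TB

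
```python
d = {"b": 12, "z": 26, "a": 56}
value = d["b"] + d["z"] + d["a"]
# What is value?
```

Trace:
`d = {"b": 12, "z": 26, "a": 56}` → d = {'b': 12, 'z': 26, 'a': 56}
`value = d["b"] + d["z"] + d["a"]` → value = 94
So value = 94

Answer: 94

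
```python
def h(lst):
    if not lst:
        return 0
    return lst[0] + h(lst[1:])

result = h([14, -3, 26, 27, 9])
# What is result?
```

14 + (-3) + 26 + 27 + 9 + 0 = 73

Answer: 73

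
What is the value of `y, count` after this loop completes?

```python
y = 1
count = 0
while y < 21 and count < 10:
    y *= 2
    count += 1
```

Double until >= 21 or 10 iterations
`y, count` takes the values: (1, 0) → (2, 0) → (2, 1) → (4, 1) → (4, 2) → (8, 2) → (8, 3) → (16, 3) → (16, 4) → (32, 4) → (32, 5)

Answer: 32, 5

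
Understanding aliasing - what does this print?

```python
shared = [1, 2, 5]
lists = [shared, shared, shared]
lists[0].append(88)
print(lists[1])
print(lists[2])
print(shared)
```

Key concept: list of same reference.
Step by step:
`shared = [1, 2, 5]` → shared = [1, 2, 5]
`lists = [shared, shared, shared]` → lists = [[1, 2, 5], [1, 2, 5], [1, 2, 5]]
`lists[0].append(88)` → shared = [1, 2, 5, 88]; lists = [[1, 2, 5, 88], [1, 2, 5, 88], [1, 2, 5, 88]]
`print(lists[1])` → prints [1, 2, 5, 88]
`print(lists[2])` → prints [1, 2, 5, 88]
`print(shared)` → prints [1, 2, 5, 88]

Answer:
[1, 2, 5, 88]
[1, 2, 5, 88]
[1, 2, 5, 88]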